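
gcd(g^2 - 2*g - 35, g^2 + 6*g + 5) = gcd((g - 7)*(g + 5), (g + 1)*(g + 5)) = g + 5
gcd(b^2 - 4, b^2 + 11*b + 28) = 1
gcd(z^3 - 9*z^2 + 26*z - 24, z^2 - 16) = z - 4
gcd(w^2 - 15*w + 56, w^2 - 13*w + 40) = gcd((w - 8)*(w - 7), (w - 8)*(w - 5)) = w - 8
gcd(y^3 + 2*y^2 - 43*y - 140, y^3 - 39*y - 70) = y^2 - 2*y - 35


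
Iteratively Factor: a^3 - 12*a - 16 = (a + 2)*(a^2 - 2*a - 8) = (a - 4)*(a + 2)*(a + 2)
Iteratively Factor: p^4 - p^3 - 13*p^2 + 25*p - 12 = (p - 3)*(p^3 + 2*p^2 - 7*p + 4) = (p - 3)*(p - 1)*(p^2 + 3*p - 4) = (p - 3)*(p - 1)*(p + 4)*(p - 1)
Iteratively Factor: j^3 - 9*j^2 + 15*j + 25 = (j - 5)*(j^2 - 4*j - 5) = (j - 5)^2*(j + 1)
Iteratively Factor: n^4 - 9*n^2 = (n + 3)*(n^3 - 3*n^2) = (n - 3)*(n + 3)*(n^2) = n*(n - 3)*(n + 3)*(n)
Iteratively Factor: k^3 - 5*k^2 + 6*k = (k - 3)*(k^2 - 2*k) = k*(k - 3)*(k - 2)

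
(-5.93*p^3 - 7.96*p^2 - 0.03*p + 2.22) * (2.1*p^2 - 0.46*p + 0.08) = -12.453*p^5 - 13.9882*p^4 + 3.1242*p^3 + 4.039*p^2 - 1.0236*p + 0.1776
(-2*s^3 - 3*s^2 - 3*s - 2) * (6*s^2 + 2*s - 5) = -12*s^5 - 22*s^4 - 14*s^3 - 3*s^2 + 11*s + 10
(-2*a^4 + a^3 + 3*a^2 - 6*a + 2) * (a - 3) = -2*a^5 + 7*a^4 - 15*a^2 + 20*a - 6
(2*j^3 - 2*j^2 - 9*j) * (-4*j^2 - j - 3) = -8*j^5 + 6*j^4 + 32*j^3 + 15*j^2 + 27*j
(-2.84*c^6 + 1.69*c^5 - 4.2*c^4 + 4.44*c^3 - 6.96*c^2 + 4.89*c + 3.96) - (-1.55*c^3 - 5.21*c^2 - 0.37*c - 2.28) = -2.84*c^6 + 1.69*c^5 - 4.2*c^4 + 5.99*c^3 - 1.75*c^2 + 5.26*c + 6.24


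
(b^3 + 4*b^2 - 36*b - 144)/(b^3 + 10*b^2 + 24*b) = (b - 6)/b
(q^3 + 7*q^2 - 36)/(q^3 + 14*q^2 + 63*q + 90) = (q - 2)/(q + 5)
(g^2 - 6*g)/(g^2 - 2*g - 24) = g/(g + 4)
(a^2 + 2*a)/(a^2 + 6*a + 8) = a/(a + 4)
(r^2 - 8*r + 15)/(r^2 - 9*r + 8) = (r^2 - 8*r + 15)/(r^2 - 9*r + 8)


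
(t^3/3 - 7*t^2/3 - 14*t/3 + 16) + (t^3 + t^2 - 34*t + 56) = 4*t^3/3 - 4*t^2/3 - 116*t/3 + 72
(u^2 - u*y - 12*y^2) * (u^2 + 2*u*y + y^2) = u^4 + u^3*y - 13*u^2*y^2 - 25*u*y^3 - 12*y^4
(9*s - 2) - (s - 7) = 8*s + 5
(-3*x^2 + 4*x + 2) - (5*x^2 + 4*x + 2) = -8*x^2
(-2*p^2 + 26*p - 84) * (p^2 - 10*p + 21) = -2*p^4 + 46*p^3 - 386*p^2 + 1386*p - 1764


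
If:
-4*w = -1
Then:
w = 1/4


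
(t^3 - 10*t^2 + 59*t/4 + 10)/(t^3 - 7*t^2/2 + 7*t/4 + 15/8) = 2*(t - 8)/(2*t - 3)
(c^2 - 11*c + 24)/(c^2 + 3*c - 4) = (c^2 - 11*c + 24)/(c^2 + 3*c - 4)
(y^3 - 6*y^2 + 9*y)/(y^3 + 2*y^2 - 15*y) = (y - 3)/(y + 5)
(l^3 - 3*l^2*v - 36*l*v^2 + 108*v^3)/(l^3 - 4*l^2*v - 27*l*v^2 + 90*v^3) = (l + 6*v)/(l + 5*v)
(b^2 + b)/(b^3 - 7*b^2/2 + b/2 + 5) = 2*b/(2*b^2 - 9*b + 10)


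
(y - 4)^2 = y^2 - 8*y + 16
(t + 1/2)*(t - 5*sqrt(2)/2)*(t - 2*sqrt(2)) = t^3 - 9*sqrt(2)*t^2/2 + t^2/2 - 9*sqrt(2)*t/4 + 10*t + 5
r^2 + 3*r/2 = r*(r + 3/2)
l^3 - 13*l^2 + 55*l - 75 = (l - 5)^2*(l - 3)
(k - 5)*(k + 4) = k^2 - k - 20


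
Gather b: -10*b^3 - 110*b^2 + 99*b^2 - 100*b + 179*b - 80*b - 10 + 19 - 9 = -10*b^3 - 11*b^2 - b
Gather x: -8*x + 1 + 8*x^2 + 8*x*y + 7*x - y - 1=8*x^2 + x*(8*y - 1) - y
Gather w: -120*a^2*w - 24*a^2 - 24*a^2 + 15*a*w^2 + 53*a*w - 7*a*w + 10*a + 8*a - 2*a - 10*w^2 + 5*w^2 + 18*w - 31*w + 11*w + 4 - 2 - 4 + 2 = -48*a^2 + 16*a + w^2*(15*a - 5) + w*(-120*a^2 + 46*a - 2)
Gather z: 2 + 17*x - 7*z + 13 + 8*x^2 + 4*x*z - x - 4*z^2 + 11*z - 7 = 8*x^2 + 16*x - 4*z^2 + z*(4*x + 4) + 8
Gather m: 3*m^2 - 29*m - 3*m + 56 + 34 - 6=3*m^2 - 32*m + 84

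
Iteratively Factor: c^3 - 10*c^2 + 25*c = (c)*(c^2 - 10*c + 25) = c*(c - 5)*(c - 5)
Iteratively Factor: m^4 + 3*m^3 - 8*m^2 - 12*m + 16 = (m + 2)*(m^3 + m^2 - 10*m + 8) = (m + 2)*(m + 4)*(m^2 - 3*m + 2) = (m - 2)*(m + 2)*(m + 4)*(m - 1)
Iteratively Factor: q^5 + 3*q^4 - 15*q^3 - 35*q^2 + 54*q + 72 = (q + 3)*(q^4 - 15*q^2 + 10*q + 24) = (q + 3)*(q + 4)*(q^3 - 4*q^2 + q + 6) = (q + 1)*(q + 3)*(q + 4)*(q^2 - 5*q + 6) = (q - 2)*(q + 1)*(q + 3)*(q + 4)*(q - 3)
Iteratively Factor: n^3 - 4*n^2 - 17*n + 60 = (n - 5)*(n^2 + n - 12) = (n - 5)*(n + 4)*(n - 3)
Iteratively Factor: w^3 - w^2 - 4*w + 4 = (w - 1)*(w^2 - 4) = (w - 1)*(w + 2)*(w - 2)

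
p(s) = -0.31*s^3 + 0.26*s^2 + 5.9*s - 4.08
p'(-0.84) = 4.81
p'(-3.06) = -4.40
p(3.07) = 7.51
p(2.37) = 7.24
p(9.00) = -155.91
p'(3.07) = -1.27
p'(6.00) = -24.46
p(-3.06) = -10.82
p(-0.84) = -8.67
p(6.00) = -26.28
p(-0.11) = -4.73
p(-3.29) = -9.64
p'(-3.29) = -5.88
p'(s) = -0.93*s^2 + 0.52*s + 5.9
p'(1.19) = 5.20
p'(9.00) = -64.75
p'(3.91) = -6.28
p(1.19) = 2.79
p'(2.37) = 1.91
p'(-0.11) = 5.83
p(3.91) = 4.43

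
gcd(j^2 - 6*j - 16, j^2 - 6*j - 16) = j^2 - 6*j - 16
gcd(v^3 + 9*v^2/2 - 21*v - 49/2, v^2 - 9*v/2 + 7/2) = v - 7/2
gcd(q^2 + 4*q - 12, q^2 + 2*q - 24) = q + 6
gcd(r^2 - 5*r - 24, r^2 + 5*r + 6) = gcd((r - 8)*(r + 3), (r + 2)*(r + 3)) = r + 3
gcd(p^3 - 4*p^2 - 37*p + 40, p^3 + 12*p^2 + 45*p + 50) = p + 5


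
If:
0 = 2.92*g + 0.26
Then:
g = -0.09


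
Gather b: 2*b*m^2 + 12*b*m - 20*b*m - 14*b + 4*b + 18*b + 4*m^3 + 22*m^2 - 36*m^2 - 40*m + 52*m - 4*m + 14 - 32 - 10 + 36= b*(2*m^2 - 8*m + 8) + 4*m^3 - 14*m^2 + 8*m + 8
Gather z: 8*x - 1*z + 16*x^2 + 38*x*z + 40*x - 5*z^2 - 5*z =16*x^2 + 48*x - 5*z^2 + z*(38*x - 6)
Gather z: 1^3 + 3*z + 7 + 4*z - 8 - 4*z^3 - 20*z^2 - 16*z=-4*z^3 - 20*z^2 - 9*z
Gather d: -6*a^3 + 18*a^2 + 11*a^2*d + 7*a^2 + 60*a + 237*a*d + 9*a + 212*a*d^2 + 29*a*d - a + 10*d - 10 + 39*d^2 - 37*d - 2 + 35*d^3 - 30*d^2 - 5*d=-6*a^3 + 25*a^2 + 68*a + 35*d^3 + d^2*(212*a + 9) + d*(11*a^2 + 266*a - 32) - 12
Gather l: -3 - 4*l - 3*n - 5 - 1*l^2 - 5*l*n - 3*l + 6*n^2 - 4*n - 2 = -l^2 + l*(-5*n - 7) + 6*n^2 - 7*n - 10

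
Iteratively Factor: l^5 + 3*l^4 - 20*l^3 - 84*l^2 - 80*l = (l + 2)*(l^4 + l^3 - 22*l^2 - 40*l) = l*(l + 2)*(l^3 + l^2 - 22*l - 40) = l*(l + 2)^2*(l^2 - l - 20) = l*(l - 5)*(l + 2)^2*(l + 4)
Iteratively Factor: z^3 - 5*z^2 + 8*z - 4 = (z - 2)*(z^2 - 3*z + 2) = (z - 2)^2*(z - 1)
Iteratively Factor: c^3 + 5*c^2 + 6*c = (c + 2)*(c^2 + 3*c) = (c + 2)*(c + 3)*(c)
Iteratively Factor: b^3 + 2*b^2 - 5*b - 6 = (b + 3)*(b^2 - b - 2) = (b + 1)*(b + 3)*(b - 2)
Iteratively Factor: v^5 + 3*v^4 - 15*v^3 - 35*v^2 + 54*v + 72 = (v - 2)*(v^4 + 5*v^3 - 5*v^2 - 45*v - 36) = (v - 2)*(v + 1)*(v^3 + 4*v^2 - 9*v - 36) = (v - 2)*(v + 1)*(v + 3)*(v^2 + v - 12) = (v - 3)*(v - 2)*(v + 1)*(v + 3)*(v + 4)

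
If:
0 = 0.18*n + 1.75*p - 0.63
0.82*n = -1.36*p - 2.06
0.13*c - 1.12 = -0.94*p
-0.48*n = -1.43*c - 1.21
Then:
No Solution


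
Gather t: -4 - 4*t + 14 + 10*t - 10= 6*t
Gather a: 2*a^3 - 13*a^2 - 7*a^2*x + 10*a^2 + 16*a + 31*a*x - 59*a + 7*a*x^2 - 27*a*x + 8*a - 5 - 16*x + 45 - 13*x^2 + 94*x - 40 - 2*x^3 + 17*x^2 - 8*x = 2*a^3 + a^2*(-7*x - 3) + a*(7*x^2 + 4*x - 35) - 2*x^3 + 4*x^2 + 70*x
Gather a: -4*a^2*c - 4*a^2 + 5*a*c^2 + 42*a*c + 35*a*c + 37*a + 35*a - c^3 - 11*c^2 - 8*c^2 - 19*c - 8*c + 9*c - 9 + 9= a^2*(-4*c - 4) + a*(5*c^2 + 77*c + 72) - c^3 - 19*c^2 - 18*c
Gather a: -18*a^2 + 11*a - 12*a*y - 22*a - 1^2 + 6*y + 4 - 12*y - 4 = -18*a^2 + a*(-12*y - 11) - 6*y - 1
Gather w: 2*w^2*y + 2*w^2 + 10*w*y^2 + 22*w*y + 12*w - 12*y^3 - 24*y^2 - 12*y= w^2*(2*y + 2) + w*(10*y^2 + 22*y + 12) - 12*y^3 - 24*y^2 - 12*y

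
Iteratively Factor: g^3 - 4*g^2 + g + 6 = (g + 1)*(g^2 - 5*g + 6) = (g - 3)*(g + 1)*(g - 2)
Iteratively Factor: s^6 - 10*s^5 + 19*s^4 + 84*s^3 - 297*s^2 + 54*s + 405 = (s - 5)*(s^5 - 5*s^4 - 6*s^3 + 54*s^2 - 27*s - 81) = (s - 5)*(s + 3)*(s^4 - 8*s^3 + 18*s^2 - 27) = (s - 5)*(s + 1)*(s + 3)*(s^3 - 9*s^2 + 27*s - 27) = (s - 5)*(s - 3)*(s + 1)*(s + 3)*(s^2 - 6*s + 9) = (s - 5)*(s - 3)^2*(s + 1)*(s + 3)*(s - 3)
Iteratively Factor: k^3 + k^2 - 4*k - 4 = (k + 2)*(k^2 - k - 2) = (k - 2)*(k + 2)*(k + 1)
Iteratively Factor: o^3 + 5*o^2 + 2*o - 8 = (o + 2)*(o^2 + 3*o - 4) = (o + 2)*(o + 4)*(o - 1)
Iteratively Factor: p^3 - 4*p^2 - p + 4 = (p + 1)*(p^2 - 5*p + 4) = (p - 1)*(p + 1)*(p - 4)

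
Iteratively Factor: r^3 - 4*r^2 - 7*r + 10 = (r - 1)*(r^2 - 3*r - 10) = (r - 1)*(r + 2)*(r - 5)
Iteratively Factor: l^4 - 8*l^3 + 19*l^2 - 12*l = (l)*(l^3 - 8*l^2 + 19*l - 12) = l*(l - 1)*(l^2 - 7*l + 12) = l*(l - 4)*(l - 1)*(l - 3)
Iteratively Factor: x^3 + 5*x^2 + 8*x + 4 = (x + 1)*(x^2 + 4*x + 4) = (x + 1)*(x + 2)*(x + 2)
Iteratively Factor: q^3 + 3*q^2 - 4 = (q + 2)*(q^2 + q - 2) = (q - 1)*(q + 2)*(q + 2)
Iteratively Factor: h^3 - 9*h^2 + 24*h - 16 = (h - 4)*(h^2 - 5*h + 4) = (h - 4)^2*(h - 1)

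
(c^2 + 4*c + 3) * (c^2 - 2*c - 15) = c^4 + 2*c^3 - 20*c^2 - 66*c - 45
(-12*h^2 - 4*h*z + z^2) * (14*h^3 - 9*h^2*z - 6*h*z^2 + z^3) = -168*h^5 + 52*h^4*z + 122*h^3*z^2 + 3*h^2*z^3 - 10*h*z^4 + z^5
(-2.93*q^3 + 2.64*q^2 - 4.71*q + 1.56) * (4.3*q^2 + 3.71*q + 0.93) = -12.599*q^5 + 0.4817*q^4 - 13.1835*q^3 - 8.3109*q^2 + 1.4073*q + 1.4508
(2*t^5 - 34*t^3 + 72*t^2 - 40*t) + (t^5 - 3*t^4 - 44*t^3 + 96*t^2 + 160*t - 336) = 3*t^5 - 3*t^4 - 78*t^3 + 168*t^2 + 120*t - 336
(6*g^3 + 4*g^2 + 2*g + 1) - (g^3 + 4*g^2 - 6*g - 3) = 5*g^3 + 8*g + 4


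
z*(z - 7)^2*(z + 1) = z^4 - 13*z^3 + 35*z^2 + 49*z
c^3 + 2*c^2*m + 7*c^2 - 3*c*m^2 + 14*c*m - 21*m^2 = (c + 7)*(c - m)*(c + 3*m)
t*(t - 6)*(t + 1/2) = t^3 - 11*t^2/2 - 3*t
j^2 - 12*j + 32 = (j - 8)*(j - 4)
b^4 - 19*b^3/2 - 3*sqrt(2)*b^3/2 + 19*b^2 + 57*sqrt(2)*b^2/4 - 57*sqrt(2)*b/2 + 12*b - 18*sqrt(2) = (b - 6)*(b - 4)*(b + 1/2)*(b - 3*sqrt(2)/2)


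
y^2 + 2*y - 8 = (y - 2)*(y + 4)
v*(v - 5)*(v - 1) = v^3 - 6*v^2 + 5*v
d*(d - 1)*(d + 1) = d^3 - d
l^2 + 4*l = l*(l + 4)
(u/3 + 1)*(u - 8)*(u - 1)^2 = u^4/3 - 7*u^3/3 - 13*u^2/3 + 43*u/3 - 8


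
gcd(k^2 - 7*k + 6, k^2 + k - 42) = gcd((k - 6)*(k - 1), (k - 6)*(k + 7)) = k - 6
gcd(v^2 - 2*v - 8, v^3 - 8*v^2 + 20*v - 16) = v - 4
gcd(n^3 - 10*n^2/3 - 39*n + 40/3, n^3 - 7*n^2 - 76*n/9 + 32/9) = n^2 - 25*n/3 + 8/3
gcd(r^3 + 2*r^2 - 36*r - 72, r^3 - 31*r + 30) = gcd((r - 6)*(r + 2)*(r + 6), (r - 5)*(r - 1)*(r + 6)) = r + 6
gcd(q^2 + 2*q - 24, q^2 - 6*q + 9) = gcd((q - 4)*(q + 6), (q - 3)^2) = 1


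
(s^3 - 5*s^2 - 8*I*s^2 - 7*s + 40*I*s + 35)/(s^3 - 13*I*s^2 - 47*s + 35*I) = (s - 5)/(s - 5*I)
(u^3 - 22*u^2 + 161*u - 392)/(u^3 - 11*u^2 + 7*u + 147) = (u - 8)/(u + 3)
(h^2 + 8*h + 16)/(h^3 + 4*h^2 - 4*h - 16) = (h + 4)/(h^2 - 4)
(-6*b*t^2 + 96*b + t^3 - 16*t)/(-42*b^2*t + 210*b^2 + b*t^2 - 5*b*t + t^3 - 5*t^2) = (t^2 - 16)/(7*b*t - 35*b + t^2 - 5*t)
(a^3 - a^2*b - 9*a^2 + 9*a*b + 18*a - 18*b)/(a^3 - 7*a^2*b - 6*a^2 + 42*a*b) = (a^2 - a*b - 3*a + 3*b)/(a*(a - 7*b))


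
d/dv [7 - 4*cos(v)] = 4*sin(v)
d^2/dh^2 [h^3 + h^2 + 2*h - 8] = 6*h + 2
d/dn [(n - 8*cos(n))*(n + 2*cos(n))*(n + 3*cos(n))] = 3*n^2*sin(n) + 3*n^2 + 34*n*sin(2*n) - 6*n*cos(n) + 144*sin(n)*cos(n)^2 - 34*cos(n)^2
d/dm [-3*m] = -3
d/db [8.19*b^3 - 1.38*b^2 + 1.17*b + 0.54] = 24.57*b^2 - 2.76*b + 1.17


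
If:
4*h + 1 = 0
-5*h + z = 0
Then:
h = -1/4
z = -5/4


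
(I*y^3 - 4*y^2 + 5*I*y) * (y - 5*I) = I*y^4 + y^3 + 25*I*y^2 + 25*y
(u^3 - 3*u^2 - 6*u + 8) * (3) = 3*u^3 - 9*u^2 - 18*u + 24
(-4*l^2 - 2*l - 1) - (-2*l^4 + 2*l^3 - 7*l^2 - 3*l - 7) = 2*l^4 - 2*l^3 + 3*l^2 + l + 6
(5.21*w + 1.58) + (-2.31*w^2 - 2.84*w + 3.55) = -2.31*w^2 + 2.37*w + 5.13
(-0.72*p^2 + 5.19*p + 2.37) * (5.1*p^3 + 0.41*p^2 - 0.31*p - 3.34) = -3.672*p^5 + 26.1738*p^4 + 14.4381*p^3 + 1.7676*p^2 - 18.0693*p - 7.9158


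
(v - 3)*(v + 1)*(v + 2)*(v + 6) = v^4 + 6*v^3 - 7*v^2 - 48*v - 36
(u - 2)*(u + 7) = u^2 + 5*u - 14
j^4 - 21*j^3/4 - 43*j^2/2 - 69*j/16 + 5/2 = (j - 8)*(j - 1/4)*(j + 1/2)*(j + 5/2)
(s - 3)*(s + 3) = s^2 - 9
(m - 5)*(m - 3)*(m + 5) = m^3 - 3*m^2 - 25*m + 75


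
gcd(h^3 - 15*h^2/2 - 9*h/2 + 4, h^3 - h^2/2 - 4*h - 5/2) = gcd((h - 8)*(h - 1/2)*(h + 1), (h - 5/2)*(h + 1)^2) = h + 1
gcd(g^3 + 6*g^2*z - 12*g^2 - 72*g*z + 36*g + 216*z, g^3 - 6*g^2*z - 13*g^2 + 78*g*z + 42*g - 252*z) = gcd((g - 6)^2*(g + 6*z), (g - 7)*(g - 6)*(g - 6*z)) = g - 6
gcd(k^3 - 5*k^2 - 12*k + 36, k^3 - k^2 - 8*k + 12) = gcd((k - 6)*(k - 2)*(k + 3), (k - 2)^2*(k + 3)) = k^2 + k - 6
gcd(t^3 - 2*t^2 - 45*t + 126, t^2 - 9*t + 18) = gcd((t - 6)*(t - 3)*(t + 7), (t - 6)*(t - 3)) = t^2 - 9*t + 18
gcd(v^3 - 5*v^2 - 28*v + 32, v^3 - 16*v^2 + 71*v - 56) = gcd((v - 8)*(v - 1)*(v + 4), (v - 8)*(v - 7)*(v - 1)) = v^2 - 9*v + 8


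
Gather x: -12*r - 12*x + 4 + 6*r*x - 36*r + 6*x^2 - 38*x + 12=-48*r + 6*x^2 + x*(6*r - 50) + 16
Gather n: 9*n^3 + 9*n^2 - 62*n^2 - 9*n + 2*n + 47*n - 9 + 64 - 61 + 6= 9*n^3 - 53*n^2 + 40*n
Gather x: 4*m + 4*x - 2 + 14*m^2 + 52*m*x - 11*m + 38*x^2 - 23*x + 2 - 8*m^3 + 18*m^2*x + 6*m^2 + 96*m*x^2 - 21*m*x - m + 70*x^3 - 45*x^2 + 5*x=-8*m^3 + 20*m^2 - 8*m + 70*x^3 + x^2*(96*m - 7) + x*(18*m^2 + 31*m - 14)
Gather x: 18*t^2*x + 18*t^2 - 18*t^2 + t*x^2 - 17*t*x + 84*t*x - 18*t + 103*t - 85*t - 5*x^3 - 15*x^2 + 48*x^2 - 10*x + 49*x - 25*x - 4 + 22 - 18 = -5*x^3 + x^2*(t + 33) + x*(18*t^2 + 67*t + 14)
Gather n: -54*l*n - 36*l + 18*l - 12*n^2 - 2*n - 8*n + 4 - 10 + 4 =-18*l - 12*n^2 + n*(-54*l - 10) - 2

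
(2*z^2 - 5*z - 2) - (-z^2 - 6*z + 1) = 3*z^2 + z - 3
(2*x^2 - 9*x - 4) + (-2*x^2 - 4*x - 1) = -13*x - 5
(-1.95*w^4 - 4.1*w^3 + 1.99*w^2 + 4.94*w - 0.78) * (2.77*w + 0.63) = -5.4015*w^5 - 12.5855*w^4 + 2.9293*w^3 + 14.9375*w^2 + 0.9516*w - 0.4914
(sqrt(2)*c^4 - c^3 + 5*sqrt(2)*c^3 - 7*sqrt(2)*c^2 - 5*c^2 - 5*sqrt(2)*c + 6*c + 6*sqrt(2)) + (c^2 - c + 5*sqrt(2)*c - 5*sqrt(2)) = sqrt(2)*c^4 - c^3 + 5*sqrt(2)*c^3 - 7*sqrt(2)*c^2 - 4*c^2 + 5*c + sqrt(2)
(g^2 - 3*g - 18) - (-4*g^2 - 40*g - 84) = 5*g^2 + 37*g + 66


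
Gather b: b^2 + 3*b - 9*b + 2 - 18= b^2 - 6*b - 16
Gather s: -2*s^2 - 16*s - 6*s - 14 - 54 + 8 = -2*s^2 - 22*s - 60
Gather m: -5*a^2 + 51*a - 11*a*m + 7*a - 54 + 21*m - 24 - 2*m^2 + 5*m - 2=-5*a^2 + 58*a - 2*m^2 + m*(26 - 11*a) - 80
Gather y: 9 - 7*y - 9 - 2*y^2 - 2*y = -2*y^2 - 9*y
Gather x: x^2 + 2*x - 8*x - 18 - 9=x^2 - 6*x - 27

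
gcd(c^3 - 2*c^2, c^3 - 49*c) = c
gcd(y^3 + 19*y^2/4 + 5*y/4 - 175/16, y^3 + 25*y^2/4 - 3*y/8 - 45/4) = y - 5/4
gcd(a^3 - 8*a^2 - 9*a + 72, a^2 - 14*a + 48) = a - 8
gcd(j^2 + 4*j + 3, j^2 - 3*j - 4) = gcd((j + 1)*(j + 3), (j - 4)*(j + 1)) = j + 1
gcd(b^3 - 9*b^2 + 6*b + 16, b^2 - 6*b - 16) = b - 8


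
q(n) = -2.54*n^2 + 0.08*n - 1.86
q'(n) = 0.08 - 5.08*n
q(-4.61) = -56.21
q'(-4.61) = 23.50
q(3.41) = -31.12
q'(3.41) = -17.24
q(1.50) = -7.46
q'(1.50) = -7.54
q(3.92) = -40.58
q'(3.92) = -19.83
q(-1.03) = -4.64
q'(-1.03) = 5.31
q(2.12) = -13.11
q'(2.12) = -10.69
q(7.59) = -147.58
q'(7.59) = -38.48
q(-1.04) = -4.69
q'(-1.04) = 5.36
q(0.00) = -1.86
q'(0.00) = 0.08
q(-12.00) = -368.58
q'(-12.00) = 61.04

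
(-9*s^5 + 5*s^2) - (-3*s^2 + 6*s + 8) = -9*s^5 + 8*s^2 - 6*s - 8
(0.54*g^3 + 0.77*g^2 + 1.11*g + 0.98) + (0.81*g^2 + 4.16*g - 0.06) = 0.54*g^3 + 1.58*g^2 + 5.27*g + 0.92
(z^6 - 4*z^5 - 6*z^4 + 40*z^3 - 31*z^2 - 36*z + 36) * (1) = z^6 - 4*z^5 - 6*z^4 + 40*z^3 - 31*z^2 - 36*z + 36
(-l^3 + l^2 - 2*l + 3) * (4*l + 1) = -4*l^4 + 3*l^3 - 7*l^2 + 10*l + 3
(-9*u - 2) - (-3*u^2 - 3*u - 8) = 3*u^2 - 6*u + 6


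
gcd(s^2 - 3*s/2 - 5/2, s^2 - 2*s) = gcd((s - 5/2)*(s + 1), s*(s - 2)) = 1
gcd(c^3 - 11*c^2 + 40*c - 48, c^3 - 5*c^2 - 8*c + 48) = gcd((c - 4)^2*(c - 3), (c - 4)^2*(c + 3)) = c^2 - 8*c + 16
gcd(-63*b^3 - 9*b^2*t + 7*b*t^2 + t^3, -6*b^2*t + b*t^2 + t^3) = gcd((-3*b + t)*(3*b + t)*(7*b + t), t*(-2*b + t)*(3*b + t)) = 3*b + t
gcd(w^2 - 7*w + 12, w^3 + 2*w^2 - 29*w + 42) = w - 3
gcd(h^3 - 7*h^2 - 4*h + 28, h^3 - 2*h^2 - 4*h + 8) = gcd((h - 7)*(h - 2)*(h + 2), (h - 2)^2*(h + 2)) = h^2 - 4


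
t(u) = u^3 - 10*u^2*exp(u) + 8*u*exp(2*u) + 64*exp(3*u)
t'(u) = -10*u^2*exp(u) + 3*u^2 + 16*u*exp(2*u) - 20*u*exp(u) + 192*exp(3*u) + 8*exp(2*u)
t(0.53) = 321.45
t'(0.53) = 967.15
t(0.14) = 98.66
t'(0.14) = 302.38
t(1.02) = 1399.93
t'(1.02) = 4199.62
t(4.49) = 45570389.82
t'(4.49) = 136517130.93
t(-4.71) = -106.49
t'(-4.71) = 65.40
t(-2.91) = -29.31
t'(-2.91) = 23.88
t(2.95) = 453338.76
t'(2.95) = 1356468.91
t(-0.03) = 58.26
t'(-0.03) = 183.13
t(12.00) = 275921361736731787.86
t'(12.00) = 827761754597115834.72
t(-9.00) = -729.10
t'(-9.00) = 242.92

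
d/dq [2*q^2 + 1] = 4*q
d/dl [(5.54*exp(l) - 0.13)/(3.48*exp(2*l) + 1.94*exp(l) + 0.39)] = (-19.2792*exp(2*l) + 0.9048*exp(l) + 2.4128)*exp(l)/(12.1104*exp(4*l) + 13.5024*exp(3*l) + 6.478*exp(2*l) + 1.5132*exp(l) + 0.1521)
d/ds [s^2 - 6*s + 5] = 2*s - 6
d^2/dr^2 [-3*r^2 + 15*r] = -6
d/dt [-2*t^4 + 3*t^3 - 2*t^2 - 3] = t*(-8*t^2 + 9*t - 4)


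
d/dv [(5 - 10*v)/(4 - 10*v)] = 5/(2*(5*v - 2)^2)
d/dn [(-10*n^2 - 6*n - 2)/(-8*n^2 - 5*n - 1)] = 2*(n^2 - 6*n - 2)/(64*n^4 + 80*n^3 + 41*n^2 + 10*n + 1)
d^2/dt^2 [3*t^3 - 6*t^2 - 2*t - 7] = 18*t - 12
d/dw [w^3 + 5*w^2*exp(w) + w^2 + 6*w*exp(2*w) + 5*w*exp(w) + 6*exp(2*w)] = 5*w^2*exp(w) + 3*w^2 + 12*w*exp(2*w) + 15*w*exp(w) + 2*w + 18*exp(2*w) + 5*exp(w)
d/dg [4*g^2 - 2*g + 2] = 8*g - 2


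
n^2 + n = n*(n + 1)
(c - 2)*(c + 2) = c^2 - 4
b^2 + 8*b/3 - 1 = (b - 1/3)*(b + 3)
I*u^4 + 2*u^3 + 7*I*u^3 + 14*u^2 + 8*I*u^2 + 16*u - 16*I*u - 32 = (u + 4)^2*(u - 2*I)*(I*u - I)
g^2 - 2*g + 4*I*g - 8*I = (g - 2)*(g + 4*I)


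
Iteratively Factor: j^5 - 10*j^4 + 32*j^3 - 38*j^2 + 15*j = (j - 1)*(j^4 - 9*j^3 + 23*j^2 - 15*j) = j*(j - 1)*(j^3 - 9*j^2 + 23*j - 15) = j*(j - 1)^2*(j^2 - 8*j + 15) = j*(j - 5)*(j - 1)^2*(j - 3)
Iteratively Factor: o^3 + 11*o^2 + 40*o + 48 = (o + 3)*(o^2 + 8*o + 16) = (o + 3)*(o + 4)*(o + 4)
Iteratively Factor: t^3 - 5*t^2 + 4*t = (t - 1)*(t^2 - 4*t) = (t - 4)*(t - 1)*(t)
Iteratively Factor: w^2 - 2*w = (w)*(w - 2)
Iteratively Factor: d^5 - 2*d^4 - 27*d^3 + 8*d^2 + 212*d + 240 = (d - 4)*(d^4 + 2*d^3 - 19*d^2 - 68*d - 60) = (d - 5)*(d - 4)*(d^3 + 7*d^2 + 16*d + 12) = (d - 5)*(d - 4)*(d + 3)*(d^2 + 4*d + 4) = (d - 5)*(d - 4)*(d + 2)*(d + 3)*(d + 2)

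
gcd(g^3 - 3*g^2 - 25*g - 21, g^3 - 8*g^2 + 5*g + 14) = g^2 - 6*g - 7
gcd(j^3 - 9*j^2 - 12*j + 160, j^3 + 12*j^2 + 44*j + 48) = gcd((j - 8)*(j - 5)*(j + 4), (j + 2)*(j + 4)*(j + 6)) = j + 4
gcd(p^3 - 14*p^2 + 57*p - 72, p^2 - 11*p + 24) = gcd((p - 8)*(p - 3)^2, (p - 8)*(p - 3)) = p^2 - 11*p + 24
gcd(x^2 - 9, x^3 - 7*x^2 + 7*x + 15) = x - 3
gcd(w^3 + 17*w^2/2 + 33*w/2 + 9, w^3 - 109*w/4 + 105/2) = w + 6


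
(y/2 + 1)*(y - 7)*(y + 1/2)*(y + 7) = y^4/2 + 5*y^3/4 - 24*y^2 - 245*y/4 - 49/2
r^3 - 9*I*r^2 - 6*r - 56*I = (r - 7*I)*(r - 4*I)*(r + 2*I)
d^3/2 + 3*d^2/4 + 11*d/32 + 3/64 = (d/2 + 1/4)*(d + 1/4)*(d + 3/4)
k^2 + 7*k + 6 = (k + 1)*(k + 6)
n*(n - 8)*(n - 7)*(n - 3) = n^4 - 18*n^3 + 101*n^2 - 168*n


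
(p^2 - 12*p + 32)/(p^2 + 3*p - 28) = (p - 8)/(p + 7)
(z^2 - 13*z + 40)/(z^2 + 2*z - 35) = (z - 8)/(z + 7)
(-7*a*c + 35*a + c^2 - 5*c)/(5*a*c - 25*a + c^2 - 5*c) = (-7*a + c)/(5*a + c)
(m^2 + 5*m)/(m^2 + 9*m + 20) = m/(m + 4)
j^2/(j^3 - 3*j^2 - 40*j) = j/(j^2 - 3*j - 40)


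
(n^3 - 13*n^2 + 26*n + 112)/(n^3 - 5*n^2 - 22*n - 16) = (n - 7)/(n + 1)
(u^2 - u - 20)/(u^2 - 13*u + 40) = (u + 4)/(u - 8)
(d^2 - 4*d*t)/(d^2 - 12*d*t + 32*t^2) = d/(d - 8*t)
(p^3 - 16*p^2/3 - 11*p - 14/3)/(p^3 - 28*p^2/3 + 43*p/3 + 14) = (p + 1)/(p - 3)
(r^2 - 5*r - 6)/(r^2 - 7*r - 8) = (r - 6)/(r - 8)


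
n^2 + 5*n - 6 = (n - 1)*(n + 6)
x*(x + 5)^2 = x^3 + 10*x^2 + 25*x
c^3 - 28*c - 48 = (c - 6)*(c + 2)*(c + 4)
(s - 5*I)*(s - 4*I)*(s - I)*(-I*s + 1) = -I*s^4 - 9*s^3 + 19*I*s^2 - 9*s + 20*I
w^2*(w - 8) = w^3 - 8*w^2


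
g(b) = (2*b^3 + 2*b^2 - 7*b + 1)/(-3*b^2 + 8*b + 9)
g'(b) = (6*b - 8)*(2*b^3 + 2*b^2 - 7*b + 1)/(-3*b^2 + 8*b + 9)^2 + (6*b^2 + 4*b - 7)/(-3*b^2 + 8*b + 9) = (-6*b^4 + 32*b^3 + 49*b^2 + 42*b - 71)/(9*b^4 - 48*b^3 + 10*b^2 + 144*b + 81)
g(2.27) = 1.61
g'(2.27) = 3.59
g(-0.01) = 0.12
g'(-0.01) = -0.90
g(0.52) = -0.15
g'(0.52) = -0.21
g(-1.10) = -2.47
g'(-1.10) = -9.29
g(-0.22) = 0.37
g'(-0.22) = -1.55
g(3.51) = 731.47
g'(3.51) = 80484.51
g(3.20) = 16.65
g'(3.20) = 65.40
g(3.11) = 12.08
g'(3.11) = 39.52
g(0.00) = 0.11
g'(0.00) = -0.88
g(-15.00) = 7.88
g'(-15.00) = -0.65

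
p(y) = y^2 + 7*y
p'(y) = 2*y + 7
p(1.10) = 8.91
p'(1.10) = 9.20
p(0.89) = 7.02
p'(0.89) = 8.78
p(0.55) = 4.15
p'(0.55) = 8.10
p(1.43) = 12.05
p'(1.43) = 9.86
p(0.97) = 7.73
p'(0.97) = 8.94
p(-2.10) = -10.29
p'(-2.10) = 2.80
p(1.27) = 10.50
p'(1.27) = 9.54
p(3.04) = 30.52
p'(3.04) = 13.08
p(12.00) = 228.00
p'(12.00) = 31.00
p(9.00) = 144.00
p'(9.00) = 25.00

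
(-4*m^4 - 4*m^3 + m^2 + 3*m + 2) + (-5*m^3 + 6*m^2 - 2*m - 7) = -4*m^4 - 9*m^3 + 7*m^2 + m - 5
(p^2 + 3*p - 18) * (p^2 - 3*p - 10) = p^4 - 37*p^2 + 24*p + 180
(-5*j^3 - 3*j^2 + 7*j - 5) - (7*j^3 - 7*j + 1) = -12*j^3 - 3*j^2 + 14*j - 6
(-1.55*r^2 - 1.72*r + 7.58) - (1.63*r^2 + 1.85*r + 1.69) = -3.18*r^2 - 3.57*r + 5.89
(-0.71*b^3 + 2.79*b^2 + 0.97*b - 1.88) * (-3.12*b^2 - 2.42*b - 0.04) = 2.2152*b^5 - 6.9866*b^4 - 9.7498*b^3 + 3.4066*b^2 + 4.5108*b + 0.0752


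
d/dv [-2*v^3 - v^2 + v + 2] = -6*v^2 - 2*v + 1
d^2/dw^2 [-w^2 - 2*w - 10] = -2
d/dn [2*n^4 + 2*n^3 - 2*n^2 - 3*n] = 8*n^3 + 6*n^2 - 4*n - 3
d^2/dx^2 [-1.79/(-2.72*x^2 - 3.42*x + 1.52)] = (-26.486272*x^2 - 33.302592*x + 1.79*(5.44*x + 3.42)*(10.88*x + 6.84) + 14.801152)/(2.72*x^2 + 3.42*x - 1.52)^3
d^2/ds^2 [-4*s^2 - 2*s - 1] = -8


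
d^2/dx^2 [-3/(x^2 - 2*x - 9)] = 6*(-x^2 + 2*x + 4*(x - 1)^2 + 9)/(-x^2 + 2*x + 9)^3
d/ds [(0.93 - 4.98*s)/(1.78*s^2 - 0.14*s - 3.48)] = (8.8644*s^2 - 3.3108*s + 17.4606)/(3.1684*s^4 - 0.4984*s^3 - 12.3692*s^2 + 0.9744*s + 12.1104)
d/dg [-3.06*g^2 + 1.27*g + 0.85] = 1.27 - 6.12*g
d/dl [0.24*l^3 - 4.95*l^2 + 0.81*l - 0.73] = 0.72*l^2 - 9.9*l + 0.81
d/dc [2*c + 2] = 2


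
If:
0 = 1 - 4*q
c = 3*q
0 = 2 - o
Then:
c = 3/4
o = 2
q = 1/4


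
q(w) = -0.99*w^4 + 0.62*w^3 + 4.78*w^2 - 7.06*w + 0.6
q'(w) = -3.96*w^3 + 1.86*w^2 + 9.56*w - 7.06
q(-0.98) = 10.61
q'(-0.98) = -10.92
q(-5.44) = -786.37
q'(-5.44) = 633.49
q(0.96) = -2.06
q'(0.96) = 0.33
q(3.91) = -148.25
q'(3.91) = -177.96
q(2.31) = -10.75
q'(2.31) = -23.86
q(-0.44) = 4.54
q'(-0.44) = -10.57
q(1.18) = -1.98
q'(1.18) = 0.30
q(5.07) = -485.66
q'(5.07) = -426.86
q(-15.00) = -51029.25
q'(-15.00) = 13633.04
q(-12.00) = -20826.36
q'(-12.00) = 6988.94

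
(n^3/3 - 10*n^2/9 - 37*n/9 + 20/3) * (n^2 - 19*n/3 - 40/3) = n^5/3 - 29*n^4/9 - 41*n^3/27 + 1283*n^2/27 + 340*n/27 - 800/9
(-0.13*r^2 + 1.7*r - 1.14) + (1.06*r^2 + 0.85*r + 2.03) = 0.93*r^2 + 2.55*r + 0.89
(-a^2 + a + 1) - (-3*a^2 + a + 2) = 2*a^2 - 1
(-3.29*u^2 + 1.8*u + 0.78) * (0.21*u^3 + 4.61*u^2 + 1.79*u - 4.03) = -0.6909*u^5 - 14.7889*u^4 + 2.5727*u^3 + 20.0765*u^2 - 5.8578*u - 3.1434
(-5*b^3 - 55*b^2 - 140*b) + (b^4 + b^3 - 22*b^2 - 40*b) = b^4 - 4*b^3 - 77*b^2 - 180*b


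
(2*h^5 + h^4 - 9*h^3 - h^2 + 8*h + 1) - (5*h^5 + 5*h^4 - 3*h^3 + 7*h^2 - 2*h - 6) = -3*h^5 - 4*h^4 - 6*h^3 - 8*h^2 + 10*h + 7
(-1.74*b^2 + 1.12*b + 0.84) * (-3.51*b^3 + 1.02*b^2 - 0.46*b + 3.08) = 6.1074*b^5 - 5.706*b^4 - 1.0056*b^3 - 5.0176*b^2 + 3.0632*b + 2.5872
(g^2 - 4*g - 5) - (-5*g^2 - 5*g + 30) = 6*g^2 + g - 35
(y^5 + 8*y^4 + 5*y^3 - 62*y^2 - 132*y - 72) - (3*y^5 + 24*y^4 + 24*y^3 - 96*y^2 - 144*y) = -2*y^5 - 16*y^4 - 19*y^3 + 34*y^2 + 12*y - 72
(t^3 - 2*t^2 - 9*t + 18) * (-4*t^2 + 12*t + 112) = -4*t^5 + 20*t^4 + 124*t^3 - 404*t^2 - 792*t + 2016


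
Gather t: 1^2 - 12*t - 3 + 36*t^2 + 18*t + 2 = 36*t^2 + 6*t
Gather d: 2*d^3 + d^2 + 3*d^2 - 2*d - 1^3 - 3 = 2*d^3 + 4*d^2 - 2*d - 4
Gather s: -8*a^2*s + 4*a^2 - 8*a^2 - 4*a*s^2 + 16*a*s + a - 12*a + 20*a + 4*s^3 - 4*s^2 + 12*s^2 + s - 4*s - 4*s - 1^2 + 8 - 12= -4*a^2 + 9*a + 4*s^3 + s^2*(8 - 4*a) + s*(-8*a^2 + 16*a - 7) - 5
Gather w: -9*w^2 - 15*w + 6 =-9*w^2 - 15*w + 6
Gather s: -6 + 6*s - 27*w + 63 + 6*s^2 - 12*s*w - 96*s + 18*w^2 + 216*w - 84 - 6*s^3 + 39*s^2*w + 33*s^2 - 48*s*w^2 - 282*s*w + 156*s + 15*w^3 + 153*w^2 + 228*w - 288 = -6*s^3 + s^2*(39*w + 39) + s*(-48*w^2 - 294*w + 66) + 15*w^3 + 171*w^2 + 417*w - 315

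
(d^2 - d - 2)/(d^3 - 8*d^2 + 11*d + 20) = (d - 2)/(d^2 - 9*d + 20)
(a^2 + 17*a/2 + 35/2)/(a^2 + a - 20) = (a + 7/2)/(a - 4)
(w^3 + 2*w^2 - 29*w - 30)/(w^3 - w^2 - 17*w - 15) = (w + 6)/(w + 3)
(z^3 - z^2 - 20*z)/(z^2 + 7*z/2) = 2*(z^2 - z - 20)/(2*z + 7)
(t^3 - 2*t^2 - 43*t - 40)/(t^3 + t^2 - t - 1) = (t^2 - 3*t - 40)/(t^2 - 1)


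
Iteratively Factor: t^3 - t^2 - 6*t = (t - 3)*(t^2 + 2*t) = t*(t - 3)*(t + 2)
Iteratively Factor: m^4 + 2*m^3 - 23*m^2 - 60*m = (m + 4)*(m^3 - 2*m^2 - 15*m) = m*(m + 4)*(m^2 - 2*m - 15) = m*(m + 3)*(m + 4)*(m - 5)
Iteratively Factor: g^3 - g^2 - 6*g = (g)*(g^2 - g - 6) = g*(g - 3)*(g + 2)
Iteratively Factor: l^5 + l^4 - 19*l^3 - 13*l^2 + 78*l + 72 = (l - 3)*(l^4 + 4*l^3 - 7*l^2 - 34*l - 24) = (l - 3)*(l + 2)*(l^3 + 2*l^2 - 11*l - 12) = (l - 3)*(l + 1)*(l + 2)*(l^2 + l - 12) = (l - 3)^2*(l + 1)*(l + 2)*(l + 4)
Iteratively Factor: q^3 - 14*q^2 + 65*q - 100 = (q - 5)*(q^2 - 9*q + 20) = (q - 5)*(q - 4)*(q - 5)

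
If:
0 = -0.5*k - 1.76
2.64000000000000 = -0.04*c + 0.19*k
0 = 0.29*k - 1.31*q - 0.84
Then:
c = -82.72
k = -3.52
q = -1.42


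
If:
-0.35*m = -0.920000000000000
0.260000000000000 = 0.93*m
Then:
No Solution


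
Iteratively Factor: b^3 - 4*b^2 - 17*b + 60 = (b - 3)*(b^2 - b - 20) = (b - 3)*(b + 4)*(b - 5)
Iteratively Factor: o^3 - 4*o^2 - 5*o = (o - 5)*(o^2 + o) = o*(o - 5)*(o + 1)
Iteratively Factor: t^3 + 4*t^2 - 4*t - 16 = (t - 2)*(t^2 + 6*t + 8) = (t - 2)*(t + 4)*(t + 2)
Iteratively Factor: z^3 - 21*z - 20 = (z + 1)*(z^2 - z - 20) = (z + 1)*(z + 4)*(z - 5)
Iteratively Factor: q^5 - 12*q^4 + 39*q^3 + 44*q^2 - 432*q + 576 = (q + 3)*(q^4 - 15*q^3 + 84*q^2 - 208*q + 192) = (q - 4)*(q + 3)*(q^3 - 11*q^2 + 40*q - 48) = (q - 4)^2*(q + 3)*(q^2 - 7*q + 12) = (q - 4)^3*(q + 3)*(q - 3)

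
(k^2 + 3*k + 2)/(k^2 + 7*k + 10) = (k + 1)/(k + 5)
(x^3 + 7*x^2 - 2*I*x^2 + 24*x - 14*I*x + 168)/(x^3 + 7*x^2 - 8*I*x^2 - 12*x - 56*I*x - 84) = (x + 4*I)/(x - 2*I)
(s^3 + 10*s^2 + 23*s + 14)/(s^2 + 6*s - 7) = (s^2 + 3*s + 2)/(s - 1)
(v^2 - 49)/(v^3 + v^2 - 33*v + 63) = (v - 7)/(v^2 - 6*v + 9)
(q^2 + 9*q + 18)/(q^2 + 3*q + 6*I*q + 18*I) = (q + 6)/(q + 6*I)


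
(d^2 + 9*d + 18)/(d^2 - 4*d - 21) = (d + 6)/(d - 7)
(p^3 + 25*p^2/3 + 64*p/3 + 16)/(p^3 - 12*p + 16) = (p^2 + 13*p/3 + 4)/(p^2 - 4*p + 4)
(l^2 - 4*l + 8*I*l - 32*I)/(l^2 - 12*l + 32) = (l + 8*I)/(l - 8)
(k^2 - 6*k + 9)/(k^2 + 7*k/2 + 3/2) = 2*(k^2 - 6*k + 9)/(2*k^2 + 7*k + 3)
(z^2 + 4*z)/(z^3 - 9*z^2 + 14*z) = (z + 4)/(z^2 - 9*z + 14)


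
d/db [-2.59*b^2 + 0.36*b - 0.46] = 0.36 - 5.18*b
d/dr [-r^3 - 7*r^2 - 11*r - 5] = -3*r^2 - 14*r - 11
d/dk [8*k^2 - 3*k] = 16*k - 3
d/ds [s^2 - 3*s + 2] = 2*s - 3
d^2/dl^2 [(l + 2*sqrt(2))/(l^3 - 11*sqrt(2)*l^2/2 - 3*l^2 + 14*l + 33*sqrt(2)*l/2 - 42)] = 4*((l + 2*sqrt(2))*(6*l^2 - 22*sqrt(2)*l - 12*l + 28 + 33*sqrt(2))^2 + (-6*l^2 + 12*l + 22*sqrt(2)*l + (l + 2*sqrt(2))*(-6*l + 6 + 11*sqrt(2)) - 33*sqrt(2) - 28)*(2*l^3 - 11*sqrt(2)*l^2 - 6*l^2 + 28*l + 33*sqrt(2)*l - 84))/(2*l^3 - 11*sqrt(2)*l^2 - 6*l^2 + 28*l + 33*sqrt(2)*l - 84)^3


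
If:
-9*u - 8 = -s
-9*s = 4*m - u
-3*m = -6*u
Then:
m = -18/11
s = 7/11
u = -9/11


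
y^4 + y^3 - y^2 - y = y*(y - 1)*(y + 1)^2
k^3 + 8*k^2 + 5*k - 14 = (k - 1)*(k + 2)*(k + 7)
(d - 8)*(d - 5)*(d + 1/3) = d^3 - 38*d^2/3 + 107*d/3 + 40/3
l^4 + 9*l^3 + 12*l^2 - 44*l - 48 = (l - 2)*(l + 1)*(l + 4)*(l + 6)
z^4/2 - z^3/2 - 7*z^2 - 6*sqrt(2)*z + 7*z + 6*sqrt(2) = (z/2 + sqrt(2))*(z - 1)*(z - 3*sqrt(2))*(z + sqrt(2))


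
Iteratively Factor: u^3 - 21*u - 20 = (u + 1)*(u^2 - u - 20) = (u - 5)*(u + 1)*(u + 4)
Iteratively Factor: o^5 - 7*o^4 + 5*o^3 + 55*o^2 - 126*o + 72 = (o - 1)*(o^4 - 6*o^3 - o^2 + 54*o - 72) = (o - 1)*(o + 3)*(o^3 - 9*o^2 + 26*o - 24) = (o - 3)*(o - 1)*(o + 3)*(o^2 - 6*o + 8) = (o - 4)*(o - 3)*(o - 1)*(o + 3)*(o - 2)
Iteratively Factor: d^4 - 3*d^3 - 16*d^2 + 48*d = (d - 3)*(d^3 - 16*d) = (d - 4)*(d - 3)*(d^2 + 4*d) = d*(d - 4)*(d - 3)*(d + 4)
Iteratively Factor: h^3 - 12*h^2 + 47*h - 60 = (h - 3)*(h^2 - 9*h + 20) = (h - 4)*(h - 3)*(h - 5)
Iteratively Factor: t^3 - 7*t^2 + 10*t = (t)*(t^2 - 7*t + 10) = t*(t - 2)*(t - 5)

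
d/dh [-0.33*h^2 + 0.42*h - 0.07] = 0.42 - 0.66*h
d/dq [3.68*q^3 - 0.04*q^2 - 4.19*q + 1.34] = 11.04*q^2 - 0.08*q - 4.19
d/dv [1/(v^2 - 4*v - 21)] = 2*(2 - v)/(-v^2 + 4*v + 21)^2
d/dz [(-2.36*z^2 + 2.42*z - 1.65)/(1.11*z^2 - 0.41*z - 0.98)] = (-1.7186*z^2 + 8.2886*z - 3.0481)/(1.2321*z^4 - 0.9102*z^3 - 2.0075*z^2 + 0.8036*z + 0.9604)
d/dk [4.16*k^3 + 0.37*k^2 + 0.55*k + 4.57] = 12.48*k^2 + 0.74*k + 0.55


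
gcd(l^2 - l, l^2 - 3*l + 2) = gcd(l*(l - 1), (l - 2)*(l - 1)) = l - 1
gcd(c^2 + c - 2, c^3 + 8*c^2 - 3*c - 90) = 1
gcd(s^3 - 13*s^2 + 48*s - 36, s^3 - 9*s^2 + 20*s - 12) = s^2 - 7*s + 6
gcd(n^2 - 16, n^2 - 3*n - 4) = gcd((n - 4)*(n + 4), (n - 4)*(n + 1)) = n - 4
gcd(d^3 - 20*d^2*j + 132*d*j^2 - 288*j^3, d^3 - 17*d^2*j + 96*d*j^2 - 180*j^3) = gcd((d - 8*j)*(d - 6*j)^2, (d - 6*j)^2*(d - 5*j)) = d^2 - 12*d*j + 36*j^2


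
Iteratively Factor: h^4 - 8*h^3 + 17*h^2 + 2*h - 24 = (h - 4)*(h^3 - 4*h^2 + h + 6) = (h - 4)*(h - 3)*(h^2 - h - 2) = (h - 4)*(h - 3)*(h + 1)*(h - 2)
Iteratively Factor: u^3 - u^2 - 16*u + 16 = (u + 4)*(u^2 - 5*u + 4) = (u - 4)*(u + 4)*(u - 1)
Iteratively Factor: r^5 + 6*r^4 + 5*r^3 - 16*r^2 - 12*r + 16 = (r - 1)*(r^4 + 7*r^3 + 12*r^2 - 4*r - 16) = (r - 1)*(r + 4)*(r^3 + 3*r^2 - 4) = (r - 1)^2*(r + 4)*(r^2 + 4*r + 4) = (r - 1)^2*(r + 2)*(r + 4)*(r + 2)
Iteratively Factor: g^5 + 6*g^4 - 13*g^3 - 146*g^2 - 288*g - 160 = (g + 1)*(g^4 + 5*g^3 - 18*g^2 - 128*g - 160) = (g + 1)*(g + 4)*(g^3 + g^2 - 22*g - 40) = (g + 1)*(g + 2)*(g + 4)*(g^2 - g - 20) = (g + 1)*(g + 2)*(g + 4)^2*(g - 5)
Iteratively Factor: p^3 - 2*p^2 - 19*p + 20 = (p + 4)*(p^2 - 6*p + 5) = (p - 5)*(p + 4)*(p - 1)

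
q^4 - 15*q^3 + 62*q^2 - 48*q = q*(q - 8)*(q - 6)*(q - 1)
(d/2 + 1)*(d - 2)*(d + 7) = d^3/2 + 7*d^2/2 - 2*d - 14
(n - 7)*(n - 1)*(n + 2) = n^3 - 6*n^2 - 9*n + 14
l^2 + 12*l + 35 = (l + 5)*(l + 7)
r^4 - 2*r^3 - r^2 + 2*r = r*(r - 2)*(r - 1)*(r + 1)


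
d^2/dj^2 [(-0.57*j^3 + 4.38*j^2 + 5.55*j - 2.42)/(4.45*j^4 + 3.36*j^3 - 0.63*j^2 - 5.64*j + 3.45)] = (-22.5748500000001*j^9 + 520.4097*j^8 + 1702.19709*j^7 + 290.056964000001*j^6 + 661.434642000001*j^5 - 477.004572000002*j^4 - 1945.14954*j^3 + 66.8721599999999*j^2 + 148.394376*j + 155.771496)/(88.121125*j^12 + 199.6092*j^11 + 113.289435*j^10 - 353.643804*j^9 - 317.058534*j^8 + 217.35756*j^7 + 554.855535*j^6 - 249.42114*j^5 - 289.387134*j^4 + 14.122296*j^3 + 306.733635*j^2 - 201.3903*j + 41.063625)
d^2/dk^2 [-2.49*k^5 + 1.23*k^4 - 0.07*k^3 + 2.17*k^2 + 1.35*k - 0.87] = -49.8*k^3 + 14.76*k^2 - 0.42*k + 4.34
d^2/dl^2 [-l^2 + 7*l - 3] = -2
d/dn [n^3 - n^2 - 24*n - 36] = 3*n^2 - 2*n - 24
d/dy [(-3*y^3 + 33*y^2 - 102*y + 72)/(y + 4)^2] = 3*(-y^3 - 12*y^2 + 122*y - 184)/(y^3 + 12*y^2 + 48*y + 64)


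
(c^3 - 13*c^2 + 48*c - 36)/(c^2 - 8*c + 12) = (c^2 - 7*c + 6)/(c - 2)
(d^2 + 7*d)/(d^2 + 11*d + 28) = d/(d + 4)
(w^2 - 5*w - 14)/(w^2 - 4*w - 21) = (w + 2)/(w + 3)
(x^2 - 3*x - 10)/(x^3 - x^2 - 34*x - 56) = (x - 5)/(x^2 - 3*x - 28)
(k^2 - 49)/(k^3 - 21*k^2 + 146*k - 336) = (k + 7)/(k^2 - 14*k + 48)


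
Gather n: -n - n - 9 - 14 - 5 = -2*n - 28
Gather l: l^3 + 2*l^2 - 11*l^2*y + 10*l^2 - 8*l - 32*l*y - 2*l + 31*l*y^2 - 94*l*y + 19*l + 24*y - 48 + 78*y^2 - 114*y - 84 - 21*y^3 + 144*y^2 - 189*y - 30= l^3 + l^2*(12 - 11*y) + l*(31*y^2 - 126*y + 9) - 21*y^3 + 222*y^2 - 279*y - 162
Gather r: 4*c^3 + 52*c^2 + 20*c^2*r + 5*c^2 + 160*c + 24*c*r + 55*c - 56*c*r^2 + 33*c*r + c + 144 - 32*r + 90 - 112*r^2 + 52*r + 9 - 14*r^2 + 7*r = 4*c^3 + 57*c^2 + 216*c + r^2*(-56*c - 126) + r*(20*c^2 + 57*c + 27) + 243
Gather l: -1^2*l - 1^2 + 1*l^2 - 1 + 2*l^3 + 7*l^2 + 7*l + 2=2*l^3 + 8*l^2 + 6*l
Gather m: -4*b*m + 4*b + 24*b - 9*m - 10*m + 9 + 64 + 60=28*b + m*(-4*b - 19) + 133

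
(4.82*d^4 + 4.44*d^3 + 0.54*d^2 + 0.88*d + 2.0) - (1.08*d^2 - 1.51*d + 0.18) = 4.82*d^4 + 4.44*d^3 - 0.54*d^2 + 2.39*d + 1.82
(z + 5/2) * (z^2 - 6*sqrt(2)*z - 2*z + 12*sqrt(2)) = z^3 - 6*sqrt(2)*z^2 + z^2/2 - 5*z - 3*sqrt(2)*z + 30*sqrt(2)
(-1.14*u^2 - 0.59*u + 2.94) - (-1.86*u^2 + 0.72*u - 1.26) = 0.72*u^2 - 1.31*u + 4.2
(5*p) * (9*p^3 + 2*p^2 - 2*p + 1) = 45*p^4 + 10*p^3 - 10*p^2 + 5*p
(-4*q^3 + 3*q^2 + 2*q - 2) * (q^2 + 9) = -4*q^5 + 3*q^4 - 34*q^3 + 25*q^2 + 18*q - 18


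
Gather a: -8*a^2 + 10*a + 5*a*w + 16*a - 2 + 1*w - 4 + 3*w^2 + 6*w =-8*a^2 + a*(5*w + 26) + 3*w^2 + 7*w - 6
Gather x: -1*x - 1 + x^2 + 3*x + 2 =x^2 + 2*x + 1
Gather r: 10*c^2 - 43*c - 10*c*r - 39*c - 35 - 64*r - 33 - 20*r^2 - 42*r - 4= 10*c^2 - 82*c - 20*r^2 + r*(-10*c - 106) - 72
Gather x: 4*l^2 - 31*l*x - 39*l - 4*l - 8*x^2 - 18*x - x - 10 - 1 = 4*l^2 - 43*l - 8*x^2 + x*(-31*l - 19) - 11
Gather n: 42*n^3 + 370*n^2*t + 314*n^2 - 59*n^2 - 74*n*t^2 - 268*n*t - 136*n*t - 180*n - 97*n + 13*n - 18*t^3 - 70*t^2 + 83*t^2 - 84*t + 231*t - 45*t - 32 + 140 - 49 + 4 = 42*n^3 + n^2*(370*t + 255) + n*(-74*t^2 - 404*t - 264) - 18*t^3 + 13*t^2 + 102*t + 63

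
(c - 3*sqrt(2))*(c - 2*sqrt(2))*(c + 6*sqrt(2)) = c^3 + sqrt(2)*c^2 - 48*c + 72*sqrt(2)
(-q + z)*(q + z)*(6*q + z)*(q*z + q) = -6*q^4*z - 6*q^4 - q^3*z^2 - q^3*z + 6*q^2*z^3 + 6*q^2*z^2 + q*z^4 + q*z^3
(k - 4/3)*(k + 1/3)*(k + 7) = k^3 + 6*k^2 - 67*k/9 - 28/9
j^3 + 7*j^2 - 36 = (j - 2)*(j + 3)*(j + 6)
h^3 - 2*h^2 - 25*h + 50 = (h - 5)*(h - 2)*(h + 5)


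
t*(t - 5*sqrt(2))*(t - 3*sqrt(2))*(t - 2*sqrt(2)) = t^4 - 10*sqrt(2)*t^3 + 62*t^2 - 60*sqrt(2)*t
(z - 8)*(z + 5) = z^2 - 3*z - 40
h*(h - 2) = h^2 - 2*h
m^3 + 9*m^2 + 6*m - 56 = (m - 2)*(m + 4)*(m + 7)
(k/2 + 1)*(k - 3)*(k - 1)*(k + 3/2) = k^4/2 - k^3/4 - 4*k^2 - 3*k/4 + 9/2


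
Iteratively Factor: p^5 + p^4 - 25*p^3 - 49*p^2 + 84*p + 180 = (p + 3)*(p^4 - 2*p^3 - 19*p^2 + 8*p + 60) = (p - 5)*(p + 3)*(p^3 + 3*p^2 - 4*p - 12) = (p - 5)*(p + 2)*(p + 3)*(p^2 + p - 6) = (p - 5)*(p + 2)*(p + 3)^2*(p - 2)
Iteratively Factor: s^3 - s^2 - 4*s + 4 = (s + 2)*(s^2 - 3*s + 2) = (s - 2)*(s + 2)*(s - 1)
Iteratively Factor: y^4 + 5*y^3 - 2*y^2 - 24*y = (y + 3)*(y^3 + 2*y^2 - 8*y) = y*(y + 3)*(y^2 + 2*y - 8) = y*(y + 3)*(y + 4)*(y - 2)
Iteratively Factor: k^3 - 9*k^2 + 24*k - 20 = (k - 5)*(k^2 - 4*k + 4) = (k - 5)*(k - 2)*(k - 2)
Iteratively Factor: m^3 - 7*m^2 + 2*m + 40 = (m - 4)*(m^2 - 3*m - 10) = (m - 5)*(m - 4)*(m + 2)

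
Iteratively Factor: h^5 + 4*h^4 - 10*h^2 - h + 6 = (h + 1)*(h^4 + 3*h^3 - 3*h^2 - 7*h + 6) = (h + 1)*(h + 3)*(h^3 - 3*h + 2) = (h - 1)*(h + 1)*(h + 3)*(h^2 + h - 2) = (h - 1)^2*(h + 1)*(h + 3)*(h + 2)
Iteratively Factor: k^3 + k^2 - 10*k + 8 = (k + 4)*(k^2 - 3*k + 2) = (k - 1)*(k + 4)*(k - 2)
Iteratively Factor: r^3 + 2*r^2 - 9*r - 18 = (r + 3)*(r^2 - r - 6) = (r - 3)*(r + 3)*(r + 2)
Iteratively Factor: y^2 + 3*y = (y)*(y + 3)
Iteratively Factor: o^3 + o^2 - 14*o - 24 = (o - 4)*(o^2 + 5*o + 6) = (o - 4)*(o + 3)*(o + 2)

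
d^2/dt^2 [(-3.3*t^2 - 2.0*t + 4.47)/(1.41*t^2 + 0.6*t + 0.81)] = (-7.105427357601e-15*t^4 - 2.3688*t^3 + 75.934422*t^2 + 36.39492*t - 9.378234)/(2.803221*t^6 + 3.57858*t^5 + 6.353883*t^4 + 4.32756*t^3 + 3.650103*t^2 + 1.18098*t + 0.531441)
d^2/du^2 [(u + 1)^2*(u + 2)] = 6*u + 8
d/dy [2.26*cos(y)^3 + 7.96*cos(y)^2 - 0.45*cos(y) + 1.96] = (-6.78*cos(y)^2 - 15.92*cos(y) + 0.45)*sin(y)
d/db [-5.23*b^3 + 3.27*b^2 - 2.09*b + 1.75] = -15.69*b^2 + 6.54*b - 2.09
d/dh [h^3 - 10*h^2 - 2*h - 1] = 3*h^2 - 20*h - 2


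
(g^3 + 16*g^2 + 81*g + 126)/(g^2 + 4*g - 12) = (g^2 + 10*g + 21)/(g - 2)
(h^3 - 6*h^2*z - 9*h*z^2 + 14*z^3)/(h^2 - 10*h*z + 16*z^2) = (h^3 - 6*h^2*z - 9*h*z^2 + 14*z^3)/(h^2 - 10*h*z + 16*z^2)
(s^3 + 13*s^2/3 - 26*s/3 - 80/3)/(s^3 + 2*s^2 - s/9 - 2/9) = 3*(3*s^2 + 7*s - 40)/(9*s^2 - 1)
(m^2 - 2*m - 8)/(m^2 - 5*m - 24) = (-m^2 + 2*m + 8)/(-m^2 + 5*m + 24)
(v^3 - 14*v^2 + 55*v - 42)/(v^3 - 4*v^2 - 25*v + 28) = (v - 6)/(v + 4)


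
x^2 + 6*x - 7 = (x - 1)*(x + 7)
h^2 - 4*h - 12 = (h - 6)*(h + 2)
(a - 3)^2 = a^2 - 6*a + 9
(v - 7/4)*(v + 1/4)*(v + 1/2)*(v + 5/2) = v^4 + 3*v^3/2 - 59*v^2/16 - 51*v/16 - 35/64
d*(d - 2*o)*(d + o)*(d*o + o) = d^4*o - d^3*o^2 + d^3*o - 2*d^2*o^3 - d^2*o^2 - 2*d*o^3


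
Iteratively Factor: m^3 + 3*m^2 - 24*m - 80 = (m + 4)*(m^2 - m - 20) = (m + 4)^2*(m - 5)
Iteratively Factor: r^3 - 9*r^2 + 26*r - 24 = (r - 2)*(r^2 - 7*r + 12) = (r - 4)*(r - 2)*(r - 3)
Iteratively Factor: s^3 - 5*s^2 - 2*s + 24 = (s + 2)*(s^2 - 7*s + 12) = (s - 3)*(s + 2)*(s - 4)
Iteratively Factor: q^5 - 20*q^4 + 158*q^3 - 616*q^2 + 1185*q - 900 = (q - 3)*(q^4 - 17*q^3 + 107*q^2 - 295*q + 300) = (q - 3)^2*(q^3 - 14*q^2 + 65*q - 100) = (q - 4)*(q - 3)^2*(q^2 - 10*q + 25) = (q - 5)*(q - 4)*(q - 3)^2*(q - 5)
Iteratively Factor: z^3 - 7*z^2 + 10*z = (z)*(z^2 - 7*z + 10) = z*(z - 2)*(z - 5)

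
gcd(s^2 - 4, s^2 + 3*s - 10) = s - 2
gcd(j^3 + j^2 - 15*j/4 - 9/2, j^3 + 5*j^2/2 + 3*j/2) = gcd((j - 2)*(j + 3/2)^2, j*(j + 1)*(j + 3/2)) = j + 3/2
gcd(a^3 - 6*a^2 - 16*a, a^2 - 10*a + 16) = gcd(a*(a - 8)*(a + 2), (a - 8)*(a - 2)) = a - 8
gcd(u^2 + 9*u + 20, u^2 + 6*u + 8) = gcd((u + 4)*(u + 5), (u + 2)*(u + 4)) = u + 4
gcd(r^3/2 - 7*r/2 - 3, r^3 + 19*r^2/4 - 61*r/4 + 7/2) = 1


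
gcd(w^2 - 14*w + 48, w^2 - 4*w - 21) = 1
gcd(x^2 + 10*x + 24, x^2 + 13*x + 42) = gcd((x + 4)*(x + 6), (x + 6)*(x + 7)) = x + 6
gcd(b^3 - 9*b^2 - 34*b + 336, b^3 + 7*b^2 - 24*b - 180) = b + 6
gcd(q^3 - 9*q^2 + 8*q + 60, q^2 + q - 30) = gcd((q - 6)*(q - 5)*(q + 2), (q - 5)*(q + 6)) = q - 5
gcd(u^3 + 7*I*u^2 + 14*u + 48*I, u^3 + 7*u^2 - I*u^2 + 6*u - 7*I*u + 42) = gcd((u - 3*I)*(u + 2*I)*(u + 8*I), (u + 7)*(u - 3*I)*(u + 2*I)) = u^2 - I*u + 6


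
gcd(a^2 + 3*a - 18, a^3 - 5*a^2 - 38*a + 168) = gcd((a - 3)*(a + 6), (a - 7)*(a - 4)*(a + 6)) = a + 6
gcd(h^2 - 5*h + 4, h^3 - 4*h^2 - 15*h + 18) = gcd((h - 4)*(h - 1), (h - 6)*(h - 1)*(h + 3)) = h - 1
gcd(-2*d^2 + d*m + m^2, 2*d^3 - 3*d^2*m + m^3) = 2*d^2 - d*m - m^2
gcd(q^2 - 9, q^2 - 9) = q^2 - 9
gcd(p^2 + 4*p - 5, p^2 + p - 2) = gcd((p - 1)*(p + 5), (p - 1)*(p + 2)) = p - 1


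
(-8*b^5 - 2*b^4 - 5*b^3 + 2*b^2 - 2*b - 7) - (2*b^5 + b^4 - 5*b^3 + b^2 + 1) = -10*b^5 - 3*b^4 + b^2 - 2*b - 8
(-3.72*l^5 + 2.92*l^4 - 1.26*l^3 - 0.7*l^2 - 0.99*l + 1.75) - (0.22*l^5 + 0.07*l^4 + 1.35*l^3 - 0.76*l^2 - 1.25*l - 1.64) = -3.94*l^5 + 2.85*l^4 - 2.61*l^3 + 0.0600000000000001*l^2 + 0.26*l + 3.39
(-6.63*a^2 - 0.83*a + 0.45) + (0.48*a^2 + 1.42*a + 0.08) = -6.15*a^2 + 0.59*a + 0.53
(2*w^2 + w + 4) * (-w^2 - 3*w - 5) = -2*w^4 - 7*w^3 - 17*w^2 - 17*w - 20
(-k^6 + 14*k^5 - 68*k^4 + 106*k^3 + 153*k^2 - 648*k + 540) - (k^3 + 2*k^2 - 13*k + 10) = -k^6 + 14*k^5 - 68*k^4 + 105*k^3 + 151*k^2 - 635*k + 530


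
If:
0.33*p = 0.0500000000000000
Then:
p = 0.15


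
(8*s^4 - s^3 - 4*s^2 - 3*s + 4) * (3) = 24*s^4 - 3*s^3 - 12*s^2 - 9*s + 12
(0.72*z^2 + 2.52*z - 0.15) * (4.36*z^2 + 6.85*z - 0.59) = 3.1392*z^4 + 15.9192*z^3 + 16.1832*z^2 - 2.5143*z + 0.0885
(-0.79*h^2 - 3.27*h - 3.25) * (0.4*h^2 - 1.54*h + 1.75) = -0.316*h^4 - 0.0913999999999999*h^3 + 2.3533*h^2 - 0.7175*h - 5.6875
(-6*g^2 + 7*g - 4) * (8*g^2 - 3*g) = -48*g^4 + 74*g^3 - 53*g^2 + 12*g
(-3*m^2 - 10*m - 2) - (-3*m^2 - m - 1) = -9*m - 1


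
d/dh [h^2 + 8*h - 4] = 2*h + 8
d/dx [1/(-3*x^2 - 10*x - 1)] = 2*(3*x + 5)/(3*x^2 + 10*x + 1)^2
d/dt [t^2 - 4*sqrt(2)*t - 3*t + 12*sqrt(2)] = 2*t - 4*sqrt(2) - 3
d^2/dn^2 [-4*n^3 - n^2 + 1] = -24*n - 2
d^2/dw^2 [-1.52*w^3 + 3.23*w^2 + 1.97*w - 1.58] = 6.46 - 9.12*w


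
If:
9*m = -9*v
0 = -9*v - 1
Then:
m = 1/9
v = -1/9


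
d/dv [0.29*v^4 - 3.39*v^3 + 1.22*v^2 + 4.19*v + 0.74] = 1.16*v^3 - 10.17*v^2 + 2.44*v + 4.19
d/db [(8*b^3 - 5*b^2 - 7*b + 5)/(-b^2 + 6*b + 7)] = (-8*b^4 + 96*b^3 + 131*b^2 - 60*b - 79)/(b^4 - 12*b^3 + 22*b^2 + 84*b + 49)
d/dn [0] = 0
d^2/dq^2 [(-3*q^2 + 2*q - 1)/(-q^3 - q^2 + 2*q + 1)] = 2*(3*q^6 - 6*q^5 + 18*q^4 + 29*q^3 - 6*q^2 - 9*q + 12)/(q^9 + 3*q^8 - 3*q^7 - 14*q^6 + 21*q^4 + 7*q^3 - 9*q^2 - 6*q - 1)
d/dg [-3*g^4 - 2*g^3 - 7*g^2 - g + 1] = -12*g^3 - 6*g^2 - 14*g - 1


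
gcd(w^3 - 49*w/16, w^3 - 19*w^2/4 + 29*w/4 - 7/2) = w - 7/4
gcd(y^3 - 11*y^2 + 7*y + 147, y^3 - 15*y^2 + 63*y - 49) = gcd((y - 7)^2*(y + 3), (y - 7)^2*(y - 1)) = y^2 - 14*y + 49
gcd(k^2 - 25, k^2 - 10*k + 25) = k - 5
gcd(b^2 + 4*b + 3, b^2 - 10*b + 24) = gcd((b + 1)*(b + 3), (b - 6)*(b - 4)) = 1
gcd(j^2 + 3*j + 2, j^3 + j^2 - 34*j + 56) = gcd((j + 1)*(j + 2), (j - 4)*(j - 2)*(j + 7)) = 1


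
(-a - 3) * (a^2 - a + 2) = -a^3 - 2*a^2 + a - 6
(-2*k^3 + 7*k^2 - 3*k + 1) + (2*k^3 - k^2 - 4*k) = 6*k^2 - 7*k + 1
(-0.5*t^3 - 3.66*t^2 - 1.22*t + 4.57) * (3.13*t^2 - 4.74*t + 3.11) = -1.565*t^5 - 9.0858*t^4 + 11.9748*t^3 + 8.7043*t^2 - 25.456*t + 14.2127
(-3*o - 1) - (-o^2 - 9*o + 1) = o^2 + 6*o - 2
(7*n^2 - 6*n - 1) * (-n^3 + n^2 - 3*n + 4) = -7*n^5 + 13*n^4 - 26*n^3 + 45*n^2 - 21*n - 4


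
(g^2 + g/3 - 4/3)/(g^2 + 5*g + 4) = (3*g^2 + g - 4)/(3*(g^2 + 5*g + 4))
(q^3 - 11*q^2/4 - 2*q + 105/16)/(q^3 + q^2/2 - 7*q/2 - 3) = (q^2 - 17*q/4 + 35/8)/(q^2 - q - 2)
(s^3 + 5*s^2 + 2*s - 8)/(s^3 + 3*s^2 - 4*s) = (s + 2)/s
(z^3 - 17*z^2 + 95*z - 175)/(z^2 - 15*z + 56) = (z^2 - 10*z + 25)/(z - 8)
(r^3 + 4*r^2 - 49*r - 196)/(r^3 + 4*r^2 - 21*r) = (r^2 - 3*r - 28)/(r*(r - 3))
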